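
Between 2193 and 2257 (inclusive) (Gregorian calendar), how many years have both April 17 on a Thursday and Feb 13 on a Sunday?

0

Check each year's weekday for April 17 and Feb 13:
  2193: Wed/Wed  2194: Thu/Thu  2195: Fri/Fri  2196: Sun/Sat  2197: Mon/Mon  2198: Tue/Tue  2199: Wed/Wed  2200: Thu/Thu  2201: Fri/Fri  2202: Sat/Sat  2203: Sun/Sun  2204: Tue/Mon  2205: Wed/Wed  2206: Thu/Thu  …(37 more)…  2244: Wed/Tue  2245: Thu/Thu  2246: Fri/Fri  2247: Sat/Sat  2248: Mon/Sun  2249: Tue/Tue  2250: Wed/Wed  2251: Thu/Thu  2252: Sat/Fri  2253: Sun/Sun  2254: Mon/Mon  2255: Tue/Tue  2256: Thu/Wed  2257: Fri/Fri
Both conditions hold in: no year — 0.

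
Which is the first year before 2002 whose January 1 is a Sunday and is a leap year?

Jan 1 advances by 2 weekdays after a leap year and by 1 after a common year.
2002: Jan 1 is Tuesday.
2001: Monday
2000: Saturday (leap)
1999: Friday
1998: Thursday
1997: Wednesday
1996: Monday (leap)
1995: Sunday
1994: Saturday
1993: Friday
1992: Wednesday (leap)
1991: Tuesday
1990: Monday
1989: Sunday
1988: Friday (leap)
1987: Thursday
1986: Wednesday
1985: Tuesday
1984: Sunday (leap)
1984 begins on a Sunday and is a leap year.

1984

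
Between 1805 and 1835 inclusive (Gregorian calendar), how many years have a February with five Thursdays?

February has 28 days (29 in leap years); it has five Thursdays when Thursday falls among the first (month-length − 28) days — i.e. when February 1 is Thursday in a leap year (never in a common year).
February 1 by year: 1805:Fri 1806:Sat 1807:Sun 1808:Mon 1809:Wed 1810:Thu 1811:Fri 1812:Sat 1813:Mon 1814:Tue 1815:Wed 1816:Thu✓ 1817:Sat 1818:Sun 1819:Mon 1820:Tue 1821:Thu 1822:Fri 1823:Sat 1824:Sun 1825:Tue 1826:Wed 1827:Thu 1828:Fri 1829:Sun 1830:Mon 1831:Tue 1832:Wed 1833:Fri 1834:Sat 1835:Sun
Years with five Thursdays: 1816 → 1.

1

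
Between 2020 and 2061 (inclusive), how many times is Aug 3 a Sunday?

Track Aug 3's weekday year by year (advancing +1, or +2 across a Feb 29):
  2020: Mon  2021: Tue (+1)  2022: Wed (+1)  2023: Thu (+1)  2024: Sat (+2)
  2025: Sun (+1) ✓  2026: Mon (+1)  2027: Tue (+1)  2028: Thu (+2)  2029: Fri (+1)
  2030: Sat (+1)  2031: Sun (+1) ✓  2032: Tue (+2)  2033: Wed (+1)  … (14 more years) …
  2048: Mon (+2)  2049: Tue (+1)  2050: Wed (+1)  2051: Thu (+1)  2052: Sat (+2)
  2053: Sun (+1) ✓  2054: Mon (+1)  2055: Tue (+1)  2056: Thu (+2)  2057: Fri (+1)
  2058: Sat (+1)  2059: Sun (+1) ✓  2060: Tue (+2)  2061: Wed (+1)
Sunday years: 2025, 2031, 2036, 2042, 2053, 2059 — 6 in total.

6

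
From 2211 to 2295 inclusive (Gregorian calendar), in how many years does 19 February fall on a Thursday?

Track 19 February's weekday year by year (advancing +1, or +2 across a Feb 29):
  2211: Tue  2212: Wed (+1)  2213: Fri (+2)  2214: Sat (+1)  2215: Sun (+1)
  2216: Mon (+1)  2217: Wed (+2)  2218: Thu (+1) ✓  2219: Fri (+1)  2220: Sat (+1)
  2221: Mon (+2)  2222: Tue (+1)  2223: Wed (+1)  2224: Thu (+1) ✓  … (57 more years) …
  2282: Sun (+1)  2283: Mon (+1)  2284: Tue (+1)  2285: Thu (+2) ✓  2286: Fri (+1)
  2287: Sat (+1)  2288: Sun (+1)  2289: Tue (+2)  2290: Wed (+1)  2291: Thu (+1) ✓
  2292: Fri (+1)  2293: Sun (+2)  2294: Mon (+1)  2295: Tue (+1)
Thursday years: 2218, 2224, 2229, 2235, 2246, 2252, 2257, 2263, 2274, 2280, 2285, 2291 — 12 in total.

12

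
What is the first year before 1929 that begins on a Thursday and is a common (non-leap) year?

Jan 1 advances by 2 weekdays after a leap year and by 1 after a common year.
1929: Jan 1 is Tuesday.
1928: Sunday (leap)
1927: Saturday
1926: Friday
1925: Thursday
1925 begins on a Thursday and is a common year.

1925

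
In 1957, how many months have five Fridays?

A month of length L has five Fridays iff its first Friday is on day ≤ L−28 (so day 1–3 in a 31-day month, 1–2 in a 30-day month, day 1 in a leap February).
Checking each month of 1957: Jan starts Tue (31d); Feb starts Fri (28d); Mar starts Fri (31d) ✓; Apr starts Mon (30d); May starts Wed (31d) ✓; Jun starts Sat (30d); Jul starts Mon (31d); Aug starts Thu (31d) ✓; Sep starts Sun (30d); Oct starts Tue (31d); Nov starts Fri (30d) ✓; Dec starts Sun (31d).
Five-Friday months: March, May, August, November → 4.

4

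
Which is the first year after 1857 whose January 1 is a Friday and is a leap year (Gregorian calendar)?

1864

Jan 1 advances by 2 weekdays after a leap year and by 1 after a common year.
1857: Jan 1 is Thursday.
1858: Friday
1859: Saturday
1860: Sunday (leap)
1861: Tuesday
1862: Wednesday
1863: Thursday
1864: Friday (leap)
1864 begins on a Friday and is a leap year.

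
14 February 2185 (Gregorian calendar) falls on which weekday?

Monday

January 1, 2185 is a Saturday.
February 14 is day 45 of the year, i.e. 44 days after Jan 1.
44 mod 7 = 2, so advance 2 weekdays from Saturday: Monday.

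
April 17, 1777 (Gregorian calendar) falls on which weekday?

Thursday

January 1, 1777 is a Wednesday.
April 17 is day 107 of the year, i.e. 106 days after Jan 1.
106 mod 7 = 1, so advance 1 weekday from Wednesday: Thursday.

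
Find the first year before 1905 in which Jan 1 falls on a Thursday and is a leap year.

1880

Jan 1 advances by 2 weekdays after a leap year and by 1 after a common year.
1905: Jan 1 is Sunday.
1904: Friday (leap)
1903: Thursday
1902: Wednesday
1901: Tuesday
1900: Monday
1899: Sunday
1898: Saturday
1897: Friday
1896: Wednesday (leap)
1895: Tuesday
1894: Monday
1893: Sunday
1892: Friday (leap)
1891: Thursday
1890: Wednesday
1889: Tuesday
1888: Sunday (leap)
1887: Saturday
1886: Friday
1885: Thursday
1884: Tuesday (leap)
1883: Monday
1882: Sunday
1881: Saturday
1880: Thursday (leap)
1880 begins on a Thursday and is a leap year.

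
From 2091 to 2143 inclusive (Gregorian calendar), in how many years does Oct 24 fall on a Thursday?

Track Oct 24's weekday year by year (advancing +1, or +2 across a Feb 29):
  2091: Wed  2092: Fri (+2)  2093: Sat (+1)  2094: Sun (+1)  2095: Mon (+1)
  2096: Wed (+2)  2097: Thu (+1) ✓  2098: Fri (+1)  2099: Sat (+1)  2100: Sun (+1)
  2101: Mon (+1)  2102: Tue (+1)  2103: Wed (+1)  2104: Fri (+2)  … (25 more years) …
  2130: Tue (+1)  2131: Wed (+1)  2132: Fri (+2)  2133: Sat (+1)  2134: Sun (+1)
  2135: Mon (+1)  2136: Wed (+2)  2137: Thu (+1) ✓  2138: Fri (+1)  2139: Sat (+1)
  2140: Mon (+2)  2141: Tue (+1)  2142: Wed (+1)  2143: Thu (+1) ✓
Thursday years: 2097, 2109, 2115, 2120, 2126, 2137, 2143 — 7 in total.

7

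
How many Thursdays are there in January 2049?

January 2049 has 31 days and begins on Friday.
The first Thursday is January 7.
Thursdays fall on 7, 14, 21, 28 — that's 4.

4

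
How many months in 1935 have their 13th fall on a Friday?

2

Check the 13th of each month of 1935: Jan 13: Sun, Feb 13: Wed, Mar 13: Wed, Apr 13: Sat, May 13: Mon, Jun 13: Thu, Jul 13: Sat, Aug 13: Tue, Sep 13: Fri, Oct 13: Sun, Nov 13: Wed, Dec 13: Fri.
Friday occurs in September, December — 2 months.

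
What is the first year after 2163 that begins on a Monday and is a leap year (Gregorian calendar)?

Jan 1 advances by 2 weekdays after a leap year and by 1 after a common year.
2163: Jan 1 is Saturday.
2164: Sunday (leap)
2165: Tuesday
2166: Wednesday
2167: Thursday
2168: Friday (leap)
2169: Sunday
2170: Monday
2171: Tuesday
2172: Wednesday (leap)
2173: Friday
2174: Saturday
2175: Sunday
2176: Monday (leap)
2176 begins on a Monday and is a leap year.

2176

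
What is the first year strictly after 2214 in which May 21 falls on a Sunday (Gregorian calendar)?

From one year to the next, a fixed date's weekday advances by 1, or by 2 when a Feb 29 lies between the two dates.
2214: May 21 is Saturday.
2215: Sunday (+1)
May 21 falls on a Sunday in 2215.

2215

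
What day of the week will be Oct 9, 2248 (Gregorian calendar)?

Monday

January 1, 2248 is a Saturday.
October 9 is day 283 of the year, i.e. 282 days after Jan 1.
282 mod 7 = 2, so advance 2 weekdays from Saturday: Monday.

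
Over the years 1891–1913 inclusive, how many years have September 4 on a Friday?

4

Track September 4's weekday year by year (advancing +1, or +2 across a Feb 29):
  1891: Fri ✓  1892: Sun (+2)  1893: Mon (+1)  1894: Tue (+1)  1895: Wed (+1)
  1896: Fri (+2) ✓  1897: Sat (+1)  1898: Sun (+1)  1899: Mon (+1)  1900: Tue (+1)
  1901: Wed (+1)  1902: Thu (+1)  1903: Fri (+1) ✓  1904: Sun (+2)  1905: Mon (+1)
  1906: Tue (+1)  1907: Wed (+1)  1908: Fri (+2) ✓  1909: Sat (+1)  1910: Sun (+1)
  1911: Mon (+1)  1912: Wed (+2)  1913: Thu (+1)
Friday years: 1891, 1896, 1903, 1908 — 4 in total.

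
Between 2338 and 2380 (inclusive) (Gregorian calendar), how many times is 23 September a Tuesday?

Track 23 September's weekday year by year (advancing +1, or +2 across a Feb 29):
  2338: Fri  2339: Sat (+1)  2340: Mon (+2)  2341: Tue (+1) ✓  2342: Wed (+1)
  2343: Thu (+1)  2344: Sat (+2)  2345: Sun (+1)  2346: Mon (+1)  2347: Tue (+1) ✓
  2348: Thu (+2)  2349: Fri (+1)  2350: Sat (+1)  2351: Sun (+1)  … (15 more years) …
  2367: Sat (+1)  2368: Mon (+2)  2369: Tue (+1) ✓  2370: Wed (+1)  2371: Thu (+1)
  2372: Sat (+2)  2373: Sun (+1)  2374: Mon (+1)  2375: Tue (+1) ✓  2376: Thu (+2)
  2377: Fri (+1)  2378: Sat (+1)  2379: Sun (+1)  2380: Tue (+2) ✓
Tuesday years: 2341, 2347, 2352, 2358, 2369, 2375, 2380 — 7 in total.

7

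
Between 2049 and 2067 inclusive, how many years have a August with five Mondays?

9

August has 31 days; it has five Mondays when Monday falls among the first (month-length − 28) days — i.e. when August 1 is one of Monday/Sunday/Saturday.
August 1 by year: 2049:Sun✓ 2050:Mon✓ 2051:Tue 2052:Thu 2053:Fri 2054:Sat✓ 2055:Sun✓ 2056:Tue 2057:Wed 2058:Thu 2059:Fri 2060:Sun✓ 2061:Mon✓ 2062:Tue 2063:Wed 2064:Fri 2065:Sat✓ 2066:Sun✓ 2067:Mon✓
Years with five Mondays: 2049, 2050, 2054, 2055, 2060, 2061, 2065, 2066, 2067 → 9.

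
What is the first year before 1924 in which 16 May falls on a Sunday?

From one year to the next, a fixed date's weekday advances by 1, or by 2 when a Feb 29 lies between the two dates.
1924: May 16 is Friday.
1923: Wednesday (−2)
1922: Tuesday (−1)
1921: Monday (−1)
1920: Sunday (−1)
16 May falls on a Sunday in 1920.

1920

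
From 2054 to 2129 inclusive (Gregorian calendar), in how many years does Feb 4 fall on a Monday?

11

Track Feb 4's weekday year by year (advancing +1, or +2 across a Feb 29):
  2054: Wed  2055: Thu (+1)  2056: Fri (+1)  2057: Sun (+2)  2058: Mon (+1) ✓
  2059: Tue (+1)  2060: Wed (+1)  2061: Fri (+2)  2062: Sat (+1)  2063: Sun (+1)
  2064: Mon (+1) ✓  2065: Wed (+2)  2066: Thu (+1)  2067: Fri (+1)  … (48 more years) …
  2116: Tue (+1)  2117: Thu (+2)  2118: Fri (+1)  2119: Sat (+1)  2120: Sun (+1)
  2121: Tue (+2)  2122: Wed (+1)  2123: Thu (+1)  2124: Fri (+1)  2125: Sun (+2)
  2126: Mon (+1) ✓  2127: Tue (+1)  2128: Wed (+1)  2129: Fri (+2)
Monday years: 2058, 2064, 2069, 2075, 2086, 2092, 2097, 2104, 2109, 2115, 2126 — 11 in total.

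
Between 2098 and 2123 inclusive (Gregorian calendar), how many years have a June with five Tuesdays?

June has 30 days; it has five Tuesdays when Tuesday falls among the first (month-length − 28) days — i.e. when June 1 is one of Tuesday/Monday.
June 1 by year: 2098:Sun 2099:Mon✓ 2100:Tue✓ 2101:Wed 2102:Thu 2103:Fri 2104:Sun 2105:Mon✓ 2106:Tue✓ 2107:Wed 2108:Fri 2109:Sat 2110:Sun 2111:Mon✓ 2112:Wed 2113:Thu 2114:Fri 2115:Sat 2116:Mon✓ 2117:Tue✓ 2118:Wed 2119:Thu 2120:Sat 2121:Sun 2122:Mon✓ 2123:Tue✓
Years with five Tuesdays: 2099, 2100, 2105, 2106, 2111, 2116, 2117, 2122, 2123 → 9.

9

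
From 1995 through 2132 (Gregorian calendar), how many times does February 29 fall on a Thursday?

5

Leap years in 1995–2132: 34 of them.
Feb 29 weekday advances by 5 (mod 7) from one leap year to the next four years later (or differs when a century non-leap intervenes).
Leap-day weekdays: 1996:Thu✓ 2000:Tue 2004:Sun 2008:Fri 2012:Wed 2016:Mon 2020:Sat 2024:Thu✓ 2028:Tue 2032:Sun 2036:Fri 2040:Wed 2044:Mon …(8 more)… 2080:Thu✓ 2084:Tue 2088:Sun 2092:Fri 2096:Wed 2104:Fri 2108:Wed 2112:Mon 2116:Sat 2120:Thu✓ 2124:Tue 2128:Sun 2132:Fri
Thursday: 1996, 2024, 2052, 2080, 2120 → 5.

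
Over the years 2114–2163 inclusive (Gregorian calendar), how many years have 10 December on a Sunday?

7

Track 10 December's weekday year by year (advancing +1, or +2 across a Feb 29):
  2114: Mon  2115: Tue (+1)  2116: Thu (+2)  2117: Fri (+1)  2118: Sat (+1)
  2119: Sun (+1) ✓  2120: Tue (+2)  2121: Wed (+1)  2122: Thu (+1)  2123: Fri (+1)
  2124: Sun (+2) ✓  2125: Mon (+1)  2126: Tue (+1)  2127: Wed (+1)  … (22 more years) …
  2150: Thu (+1)  2151: Fri (+1)  2152: Sun (+2) ✓  2153: Mon (+1)  2154: Tue (+1)
  2155: Wed (+1)  2156: Fri (+2)  2157: Sat (+1)  2158: Sun (+1) ✓  2159: Mon (+1)
  2160: Wed (+2)  2161: Thu (+1)  2162: Fri (+1)  2163: Sat (+1)
Sunday years: 2119, 2124, 2130, 2141, 2147, 2152, 2158 — 7 in total.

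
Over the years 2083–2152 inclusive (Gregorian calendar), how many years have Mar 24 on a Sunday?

9

Track Mar 24's weekday year by year (advancing +1, or +2 across a Feb 29):
  2083: Wed  2084: Fri (+2)  2085: Sat (+1)  2086: Sun (+1) ✓  2087: Mon (+1)
  2088: Wed (+2)  2089: Thu (+1)  2090: Fri (+1)  2091: Sat (+1)  2092: Mon (+2)
  2093: Tue (+1)  2094: Wed (+1)  2095: Thu (+1)  2096: Sat (+2)  … (42 more years) …
  2139: Tue (+1)  2140: Thu (+2)  2141: Fri (+1)  2142: Sat (+1)  2143: Sun (+1) ✓
  2144: Tue (+2)  2145: Wed (+1)  2146: Thu (+1)  2147: Fri (+1)  2148: Sun (+2) ✓
  2149: Mon (+1)  2150: Tue (+1)  2151: Wed (+1)  2152: Fri (+2)
Sunday years: 2086, 2097, 2109, 2115, 2120, 2126, 2137, 2143, 2148 — 9 in total.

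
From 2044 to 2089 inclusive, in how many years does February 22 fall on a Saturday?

7

Track February 22's weekday year by year (advancing +1, or +2 across a Feb 29):
  2044: Mon  2045: Wed (+2)  2046: Thu (+1)  2047: Fri (+1)  2048: Sat (+1) ✓
  2049: Mon (+2)  2050: Tue (+1)  2051: Wed (+1)  2052: Thu (+1)  2053: Sat (+2) ✓
  2054: Sun (+1)  2055: Mon (+1)  2056: Tue (+1)  2057: Thu (+2)  … (18 more years) …
  2076: Sat (+1) ✓  2077: Mon (+2)  2078: Tue (+1)  2079: Wed (+1)  2080: Thu (+1)
  2081: Sat (+2) ✓  2082: Sun (+1)  2083: Mon (+1)  2084: Tue (+1)  2085: Thu (+2)
  2086: Fri (+1)  2087: Sat (+1) ✓  2088: Sun (+1)  2089: Tue (+2)
Saturday years: 2048, 2053, 2059, 2070, 2076, 2081, 2087 — 7 in total.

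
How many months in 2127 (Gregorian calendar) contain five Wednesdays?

A month of length L has five Wednesdays iff its first Wednesday is on day ≤ L−28 (so day 1–3 in a 31-day month, 1–2 in a 30-day month, day 1 in a leap February).
Checking each month of 2127: Jan starts Wed (31d) ✓; Feb starts Sat (28d); Mar starts Sat (31d); Apr starts Tue (30d) ✓; May starts Thu (31d); Jun starts Sun (30d); Jul starts Tue (31d) ✓; Aug starts Fri (31d); Sep starts Mon (30d); Oct starts Wed (31d) ✓; Nov starts Sat (30d); Dec starts Mon (31d) ✓.
Five-Wednesday months: January, April, July, October, December → 5.

5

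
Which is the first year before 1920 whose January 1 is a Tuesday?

1918

Jan 1 advances by 2 weekdays after a leap year and by 1 after a common year.
1920: Jan 1 is Thursday (leap).
1919: Wednesday
1918: Tuesday
1918 begins on a Tuesday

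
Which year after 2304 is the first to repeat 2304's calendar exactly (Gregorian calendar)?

Two years share a calendar iff Jan 1 falls on the same weekday and both are leap or both are common. 2304: Jan 1 is Friday, leap year.
2305: Jan 1 Sunday, common
2306: Jan 1 Monday, common
2307: Jan 1 Tuesday, common
2308: Jan 1 Wednesday, leap
2309: Jan 1 Friday, common
2310: Jan 1 Saturday, common
2311: Jan 1 Sunday, common
2312: Jan 1 Monday, leap
2313: Jan 1 Wednesday, common
2314: Jan 1 Thursday, common
2315: Jan 1 Friday, common
2316: Jan 1 Saturday, leap
2317: Jan 1 Monday, common
2318: Jan 1 Tuesday, common
2319: Jan 1 Wednesday, common
2320: Jan 1 Thursday, leap
2321: Jan 1 Saturday, common
2322: Jan 1 Sunday, common
2323: Jan 1 Monday, common
2324: Jan 1 Tuesday, leap
2325: Jan 1 Thursday, common
2326: Jan 1 Friday, common
2327: Jan 1 Saturday, common
2328: Jan 1 Sunday, leap
2329: Jan 1 Tuesday, common
2330: Jan 1 Wednesday, common
2331: Jan 1 Thursday, common
2332: Jan 1 Friday, leap
2332 matches on both conditions.

2332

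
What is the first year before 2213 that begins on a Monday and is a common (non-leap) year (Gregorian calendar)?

2210

Jan 1 advances by 2 weekdays after a leap year and by 1 after a common year.
2213: Jan 1 is Friday.
2212: Wednesday (leap)
2211: Tuesday
2210: Monday
2210 begins on a Monday and is a common year.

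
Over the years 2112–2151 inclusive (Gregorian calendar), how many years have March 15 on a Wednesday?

6

Track March 15's weekday year by year (advancing +1, or +2 across a Feb 29):
  2112: Tue  2113: Wed (+1) ✓  2114: Thu (+1)  2115: Fri (+1)  2116: Sun (+2)
  2117: Mon (+1)  2118: Tue (+1)  2119: Wed (+1) ✓  2120: Fri (+2)  2121: Sat (+1)
  2122: Sun (+1)  2123: Mon (+1)  2124: Wed (+2) ✓  2125: Thu (+1)  … (12 more years) …
  2138: Sat (+1)  2139: Sun (+1)  2140: Tue (+2)  2141: Wed (+1) ✓  2142: Thu (+1)
  2143: Fri (+1)  2144: Sun (+2)  2145: Mon (+1)  2146: Tue (+1)  2147: Wed (+1) ✓
  2148: Fri (+2)  2149: Sat (+1)  2150: Sun (+1)  2151: Mon (+1)
Wednesday years: 2113, 2119, 2124, 2130, 2141, 2147 — 6 in total.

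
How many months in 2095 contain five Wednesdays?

A month of length L has five Wednesdays iff its first Wednesday is on day ≤ L−28 (so day 1–3 in a 31-day month, 1–2 in a 30-day month, day 1 in a leap February).
Checking each month of 2095: Jan starts Sat (31d); Feb starts Tue (28d); Mar starts Tue (31d) ✓; Apr starts Fri (30d); May starts Sun (31d); Jun starts Wed (30d) ✓; Jul starts Fri (31d); Aug starts Mon (31d) ✓; Sep starts Thu (30d); Oct starts Sat (31d); Nov starts Tue (30d) ✓; Dec starts Thu (31d).
Five-Wednesday months: March, June, August, November → 4.

4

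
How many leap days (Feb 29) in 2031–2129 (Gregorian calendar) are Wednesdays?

4

Leap years in 2031–2129: 24 of them.
Feb 29 weekday advances by 5 (mod 7) from one leap year to the next four years later (or differs when a century non-leap intervenes).
Leap-day weekdays: 2032:Sun 2036:Fri 2040:Wed✓ 2044:Mon 2048:Sat 2052:Thu 2056:Tue 2060:Sun 2064:Fri 2068:Wed✓ 2072:Mon 2076:Sat 2080:Thu 2084:Tue 2088:Sun 2092:Fri 2096:Wed✓ 2104:Fri 2108:Wed✓ 2112:Mon 2116:Sat 2120:Thu 2124:Tue 2128:Sun
Wednesday: 2040, 2068, 2096, 2108 → 4.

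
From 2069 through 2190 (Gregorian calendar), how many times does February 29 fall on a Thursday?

4

Leap years in 2069–2190: 29 of them.
Feb 29 weekday advances by 5 (mod 7) from one leap year to the next four years later (or differs when a century non-leap intervenes).
Leap-day weekdays: 2072:Mon 2076:Sat 2080:Thu✓ 2084:Tue 2088:Sun 2092:Fri 2096:Wed 2104:Fri 2108:Wed 2112:Mon 2116:Sat 2120:Thu✓ 2124:Tue …(3 more)… 2140:Mon 2144:Sat 2148:Thu✓ 2152:Tue 2156:Sun 2160:Fri 2164:Wed 2168:Mon 2172:Sat 2176:Thu✓ 2180:Tue 2184:Sun 2188:Fri
Thursday: 2080, 2120, 2148, 2176 → 4.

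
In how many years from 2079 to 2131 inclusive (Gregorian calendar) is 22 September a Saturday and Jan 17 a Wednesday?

Check each year's weekday for 22 September and Jan 17:
  2079: Fri/Tue  2080: Sun/Wed  2081: Mon/Fri  2082: Tue/Sat  2083: Wed/Sun  2084: Fri/Mon  2085: Sat/Wed ✓  2086: Sun/Thu  2087: Mon/Fri  2088: Wed/Sat  2089: Thu/Mon  2090: Fri/Tue  2091: Sat/Wed ✓  2092: Mon/Thu  …(25 more)…  2118: Thu/Mon  2119: Fri/Tue  2120: Sun/Wed  2121: Mon/Fri  2122: Tue/Sat  2123: Wed/Sun  2124: Fri/Mon  2125: Sat/Wed ✓  2126: Sun/Thu  2127: Mon/Fri  2128: Wed/Sat  2129: Thu/Mon  2130: Fri/Tue  2131: Sat/Wed ✓
Both conditions hold in: 2085, 2091, 2103, 2114, 2125, 2131 — 6.

6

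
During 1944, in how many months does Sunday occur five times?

A month of length L has five Sundays iff its first Sunday is on day ≤ L−28 (so day 1–3 in a 31-day month, 1–2 in a 30-day month, day 1 in a leap February).
Checking each month of 1944: Jan starts Sat (31d) ✓; Feb starts Tue (29d); Mar starts Wed (31d); Apr starts Sat (30d) ✓; May starts Mon (31d); Jun starts Thu (30d); Jul starts Sat (31d) ✓; Aug starts Tue (31d); Sep starts Fri (30d); Oct starts Sun (31d) ✓; Nov starts Wed (30d); Dec starts Fri (31d) ✓.
Five-Sunday months: January, April, July, October, December → 5.

5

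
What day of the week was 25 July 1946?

January 1, 1946 is a Tuesday.
July 25 is day 206 of the year, i.e. 205 days after Jan 1.
205 mod 7 = 2, so advance 2 weekdays from Tuesday: Thursday.

Thursday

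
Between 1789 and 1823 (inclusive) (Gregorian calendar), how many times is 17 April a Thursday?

5

Track 17 April's weekday year by year (advancing +1, or +2 across a Feb 29):
  1789: Fri  1790: Sat (+1)  1791: Sun (+1)  1792: Tue (+2)  1793: Wed (+1)
  1794: Thu (+1) ✓  1795: Fri (+1)  1796: Sun (+2)  1797: Mon (+1)  1798: Tue (+1)
  1799: Wed (+1)  1800: Thu (+1) ✓  1801: Fri (+1)  1802: Sat (+1)  … (7 more years) …
  1810: Tue (+1)  1811: Wed (+1)  1812: Fri (+2)  1813: Sat (+1)  1814: Sun (+1)
  1815: Mon (+1)  1816: Wed (+2)  1817: Thu (+1) ✓  1818: Fri (+1)  1819: Sat (+1)
  1820: Mon (+2)  1821: Tue (+1)  1822: Wed (+1)  1823: Thu (+1) ✓
Thursday years: 1794, 1800, 1806, 1817, 1823 — 5 in total.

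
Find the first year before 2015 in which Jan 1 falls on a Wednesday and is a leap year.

Jan 1 advances by 2 weekdays after a leap year and by 1 after a common year.
2015: Jan 1 is Thursday.
2014: Wednesday
2013: Tuesday
2012: Sunday (leap)
2011: Saturday
2010: Friday
2009: Thursday
2008: Tuesday (leap)
2007: Monday
2006: Sunday
2005: Saturday
2004: Thursday (leap)
2003: Wednesday
2002: Tuesday
2001: Monday
2000: Saturday (leap)
1999: Friday
1998: Thursday
1997: Wednesday
1996: Monday (leap)
1995: Sunday
1994: Saturday
1993: Friday
1992: Wednesday (leap)
1992 begins on a Wednesday and is a leap year.

1992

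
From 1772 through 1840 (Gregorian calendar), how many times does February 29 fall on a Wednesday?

3

Leap years in 1772–1840: 17 of them.
Feb 29 weekday advances by 5 (mod 7) from one leap year to the next four years later (or differs when a century non-leap intervenes).
Leap-day weekdays: 1772:Sat 1776:Thu 1780:Tue 1784:Sun 1788:Fri 1792:Wed✓ 1796:Mon 1804:Wed✓ 1808:Mon 1812:Sat 1816:Thu 1820:Tue 1824:Sun 1828:Fri 1832:Wed✓ 1836:Mon 1840:Sat
Wednesday: 1792, 1804, 1832 → 3.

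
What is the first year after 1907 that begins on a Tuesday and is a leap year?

Jan 1 advances by 2 weekdays after a leap year and by 1 after a common year.
1907: Jan 1 is Tuesday.
1908: Wednesday (leap)
1909: Friday
1910: Saturday
1911: Sunday
1912: Monday (leap)
1913: Wednesday
1914: Thursday
1915: Friday
1916: Saturday (leap)
1917: Monday
1918: Tuesday
1919: Wednesday
1920: Thursday (leap)
1921: Saturday
1922: Sunday
1923: Monday
1924: Tuesday (leap)
1924 begins on a Tuesday and is a leap year.

1924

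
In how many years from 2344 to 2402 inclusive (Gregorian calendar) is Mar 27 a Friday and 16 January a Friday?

Check each year's weekday for Mar 27 and 16 January:
  2344: Mon/Sun  2345: Tue/Tue  2346: Wed/Wed  2347: Thu/Thu  2348: Sat/Fri  2349: Sun/Sun  2350: Mon/Mon  2351: Tue/Tue  2352: Thu/Wed  2353: Fri/Fri ✓  2354: Sat/Sat  2355: Sun/Sun  2356: Tue/Mon  2357: Wed/Wed  …(31 more)…  2389: Mon/Mon  2390: Tue/Tue  2391: Wed/Wed  2392: Fri/Thu  2393: Sat/Sat  2394: Sun/Sun  2395: Mon/Mon  2396: Wed/Tue  2397: Thu/Thu  2398: Fri/Fri ✓  2399: Sat/Sat  2400: Mon/Sun  2401: Tue/Tue  2402: Wed/Wed
Both conditions hold in: 2353, 2359, 2370, 2381, 2387, 2398 — 6.

6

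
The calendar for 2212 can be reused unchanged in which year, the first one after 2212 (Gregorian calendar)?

2240

Two years share a calendar iff Jan 1 falls on the same weekday and both are leap or both are common. 2212: Jan 1 is Wednesday, leap year.
2213: Jan 1 Friday, common
2214: Jan 1 Saturday, common
2215: Jan 1 Sunday, common
2216: Jan 1 Monday, leap
2217: Jan 1 Wednesday, common
2218: Jan 1 Thursday, common
2219: Jan 1 Friday, common
2220: Jan 1 Saturday, leap
2221: Jan 1 Monday, common
2222: Jan 1 Tuesday, common
2223: Jan 1 Wednesday, common
2224: Jan 1 Thursday, leap
2225: Jan 1 Saturday, common
2226: Jan 1 Sunday, common
2227: Jan 1 Monday, common
2228: Jan 1 Tuesday, leap
2229: Jan 1 Thursday, common
2230: Jan 1 Friday, common
2231: Jan 1 Saturday, common
2232: Jan 1 Sunday, leap
2233: Jan 1 Tuesday, common
2234: Jan 1 Wednesday, common
2235: Jan 1 Thursday, common
2236: Jan 1 Friday, leap
2237: Jan 1 Sunday, common
2238: Jan 1 Monday, common
2239: Jan 1 Tuesday, common
2240: Jan 1 Wednesday, leap
2240 matches on both conditions.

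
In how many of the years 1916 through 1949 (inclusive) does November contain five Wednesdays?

10

November has 30 days; it has five Wednesdays when Wednesday falls among the first (month-length − 28) days — i.e. when November 1 is one of Wednesday/Tuesday.
November 1 by year: 1916:Wed✓ 1917:Thu 1918:Fri 1919:Sat 1920:Mon 1921:Tue✓ 1922:Wed✓ 1923:Thu 1924:Sat 1925:Sun 1926:Mon 1927:Tue✓ 1928:Thu 1929:Fri 1930:Sat …(4 more)… 1935:Fri 1936:Sun 1937:Mon 1938:Tue✓ 1939:Wed✓ 1940:Fri 1941:Sat 1942:Sun 1943:Mon 1944:Wed✓ 1945:Thu 1946:Fri 1947:Sat 1948:Mon 1949:Tue✓
Years with five Wednesdays: 1916, 1921, 1922, 1927, 1932, 1933, 1938, 1939, 1944, 1949 → 10.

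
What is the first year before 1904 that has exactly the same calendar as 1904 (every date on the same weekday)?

1892

Two years share a calendar iff Jan 1 falls on the same weekday and both are leap or both are common. 1904: Jan 1 is Friday, leap year.
1903: Jan 1 Thursday, common
1902: Jan 1 Wednesday, common
1901: Jan 1 Tuesday, common
1900: Jan 1 Monday, common
1899: Jan 1 Sunday, common
1898: Jan 1 Saturday, common
1897: Jan 1 Friday, common
1896: Jan 1 Wednesday, leap
1895: Jan 1 Tuesday, common
1894: Jan 1 Monday, common
1893: Jan 1 Sunday, common
1892: Jan 1 Friday, leap
1892 matches on both conditions.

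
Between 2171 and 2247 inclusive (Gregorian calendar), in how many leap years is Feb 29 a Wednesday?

Leap years in 2171–2247: 18 of them.
Feb 29 weekday advances by 5 (mod 7) from one leap year to the next four years later (or differs when a century non-leap intervenes).
Leap-day weekdays: 2172:Sat 2176:Thu 2180:Tue 2184:Sun 2188:Fri 2192:Wed✓ 2196:Mon 2204:Wed✓ 2208:Mon 2212:Sat 2216:Thu 2220:Tue 2224:Sun 2228:Fri 2232:Wed✓ 2236:Mon 2240:Sat 2244:Thu
Wednesday: 2192, 2204, 2232 → 3.

3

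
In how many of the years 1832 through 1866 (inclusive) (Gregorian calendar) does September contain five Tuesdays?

10

September has 30 days; it has five Tuesdays when Tuesday falls among the first (month-length − 28) days — i.e. when September 1 is one of Tuesday/Monday.
September 1 by year: 1832:Sat 1833:Sun 1834:Mon✓ 1835:Tue✓ 1836:Thu 1837:Fri 1838:Sat 1839:Sun 1840:Tue✓ 1841:Wed 1842:Thu 1843:Fri 1844:Sun 1845:Mon✓ 1846:Tue✓ …(5 more)… 1852:Wed 1853:Thu 1854:Fri 1855:Sat 1856:Mon✓ 1857:Tue✓ 1858:Wed 1859:Thu 1860:Sat 1861:Sun 1862:Mon✓ 1863:Tue✓ 1864:Thu 1865:Fri 1866:Sat
Years with five Tuesdays: 1834, 1835, 1840, 1845, 1846, 1851, 1856, 1857, 1862, 1863 → 10.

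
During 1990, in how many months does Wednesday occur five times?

4

A month of length L has five Wednesdays iff its first Wednesday is on day ≤ L−28 (so day 1–3 in a 31-day month, 1–2 in a 30-day month, day 1 in a leap February).
Checking each month of 1990: Jan starts Mon (31d) ✓; Feb starts Thu (28d); Mar starts Thu (31d); Apr starts Sun (30d); May starts Tue (31d) ✓; Jun starts Fri (30d); Jul starts Sun (31d); Aug starts Wed (31d) ✓; Sep starts Sat (30d); Oct starts Mon (31d) ✓; Nov starts Thu (30d); Dec starts Sat (31d).
Five-Wednesday months: January, May, August, October → 4.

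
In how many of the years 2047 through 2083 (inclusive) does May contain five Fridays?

17

May has 31 days; it has five Fridays when Friday falls among the first (month-length − 28) days — i.e. when May 1 is one of Friday/Thursday/Wednesday.
May 1 by year: 2047:Wed✓ 2048:Fri✓ 2049:Sat 2050:Sun 2051:Mon 2052:Wed✓ 2053:Thu✓ 2054:Fri✓ 2055:Sat 2056:Mon 2057:Tue 2058:Wed✓ 2059:Thu✓ 2060:Sat 2061:Sun …(7 more)… 2069:Wed✓ 2070:Thu✓ 2071:Fri✓ 2072:Sun 2073:Mon 2074:Tue 2075:Wed✓ 2076:Fri✓ 2077:Sat 2078:Sun 2079:Mon 2080:Wed✓ 2081:Thu✓ 2082:Fri✓ 2083:Sat
Years with five Fridays: 2047, 2048, 2052, 2053, 2054, 2058, 2059, 2064, 2065, 2069, 2070, 2071, 2075, 2076, 2080, 2081, 2082 → 17.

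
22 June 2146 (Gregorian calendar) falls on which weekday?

January 1, 2146 is a Saturday.
June 22 is day 173 of the year, i.e. 172 days after Jan 1.
172 mod 7 = 4, so advance 4 weekdays from Saturday: Wednesday.

Wednesday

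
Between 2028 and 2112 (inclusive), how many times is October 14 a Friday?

13

Track October 14's weekday year by year (advancing +1, or +2 across a Feb 29):
  2028: Sat  2029: Sun (+1)  2030: Mon (+1)  2031: Tue (+1)  2032: Thu (+2)
  2033: Fri (+1) ✓  2034: Sat (+1)  2035: Sun (+1)  2036: Tue (+2)  2037: Wed (+1)
  2038: Thu (+1)  2039: Fri (+1) ✓  2040: Sun (+2)  2041: Mon (+1)  … (57 more years) …
  2099: Wed (+1)  2100: Thu (+1)  2101: Fri (+1) ✓  2102: Sat (+1)  2103: Sun (+1)
  2104: Tue (+2)  2105: Wed (+1)  2106: Thu (+1)  2107: Fri (+1) ✓  2108: Sun (+2)
  2109: Mon (+1)  2110: Tue (+1)  2111: Wed (+1)  2112: Fri (+2) ✓
Friday years: 2033, 2039, 2044, 2050, 2061, 2067, 2072, 2078, 2089, 2095, 2101, 2107, 2112 — 13 in total.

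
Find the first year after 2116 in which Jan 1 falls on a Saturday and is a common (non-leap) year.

2118

Jan 1 advances by 2 weekdays after a leap year and by 1 after a common year.
2116: Jan 1 is Wednesday (leap).
2117: Friday
2118: Saturday
2118 begins on a Saturday and is a common year.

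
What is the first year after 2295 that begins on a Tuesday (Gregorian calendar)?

Jan 1 advances by 2 weekdays after a leap year and by 1 after a common year.
2295: Jan 1 is Tuesday.
2296: Wednesday (leap)
2297: Friday
2298: Saturday
2299: Sunday
2300: Monday
2301: Tuesday
2301 begins on a Tuesday

2301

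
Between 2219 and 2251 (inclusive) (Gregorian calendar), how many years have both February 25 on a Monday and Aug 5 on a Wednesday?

Check each year's weekday for February 25 and Aug 5:
  2219: Thu/Thu  2220: Fri/Sat  2221: Sun/Sun  2222: Mon/Mon  2223: Tue/Tue  2224: Wed/Thu  2225: Fri/Fri  2226: Sat/Sat  2227: Sun/Sun  2228: Mon/Tue  2229: Wed/Wed  2230: Thu/Thu  2231: Fri/Fri  2232: Sat/Sun  …(5 more)…  2238: Sun/Sun  2239: Mon/Mon  2240: Tue/Wed  2241: Thu/Thu  2242: Fri/Fri  2243: Sat/Sat  2244: Sun/Mon  2245: Tue/Tue  2246: Wed/Wed  2247: Thu/Thu  2248: Fri/Sat  2249: Sun/Sun  2250: Mon/Mon  2251: Tue/Tue
Both conditions hold in: no year — 0.

0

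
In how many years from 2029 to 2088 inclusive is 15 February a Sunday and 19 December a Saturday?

6

Check each year's weekday for 15 February and 19 December:
  2029: Thu/Wed  2030: Fri/Thu  2031: Sat/Fri  2032: Sun/Sun  2033: Tue/Mon  2034: Wed/Tue  2035: Thu/Wed  2036: Fri/Fri  2037: Sun/Sat ✓  2038: Mon/Sun  2039: Tue/Mon  2040: Wed/Wed  2041: Fri/Thu  2042: Sat/Fri  …(32 more)…  2075: Fri/Thu  2076: Sat/Sat  2077: Mon/Sun  2078: Tue/Mon  2079: Wed/Tue  2080: Thu/Thu  2081: Sat/Fri  2082: Sun/Sat ✓  2083: Mon/Sun  2084: Tue/Tue  2085: Thu/Wed  2086: Fri/Thu  2087: Sat/Fri  2088: Sun/Sun
Both conditions hold in: 2037, 2043, 2054, 2065, 2071, 2082 — 6.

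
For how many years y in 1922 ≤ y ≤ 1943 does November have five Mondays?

November has 30 days; it has five Mondays when Monday falls among the first (month-length − 28) days — i.e. when November 1 is one of Monday/Sunday.
November 1 by year: 1922:Wed 1923:Thu 1924:Sat 1925:Sun✓ 1926:Mon✓ 1927:Tue 1928:Thu 1929:Fri 1930:Sat 1931:Sun✓ 1932:Tue 1933:Wed 1934:Thu 1935:Fri 1936:Sun✓ 1937:Mon✓ 1938:Tue 1939:Wed 1940:Fri 1941:Sat 1942:Sun✓ 1943:Mon✓
Years with five Mondays: 1925, 1926, 1931, 1936, 1937, 1942, 1943 → 7.

7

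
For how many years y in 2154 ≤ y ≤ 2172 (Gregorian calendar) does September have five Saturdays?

5

September has 30 days; it has five Saturdays when Saturday falls among the first (month-length − 28) days — i.e. when September 1 is one of Saturday/Friday.
September 1 by year: 2154:Sun 2155:Mon 2156:Wed 2157:Thu 2158:Fri✓ 2159:Sat✓ 2160:Mon 2161:Tue 2162:Wed 2163:Thu 2164:Sat✓ 2165:Sun 2166:Mon 2167:Tue 2168:Thu 2169:Fri✓ 2170:Sat✓ 2171:Sun 2172:Tue
Years with five Saturdays: 2158, 2159, 2164, 2169, 2170 → 5.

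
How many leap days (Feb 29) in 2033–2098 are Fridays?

Leap years in 2033–2098: 16 of them.
Feb 29 weekday advances by 5 (mod 7) from one leap year to the next four years later (or differs when a century non-leap intervenes).
Leap-day weekdays: 2036:Fri✓ 2040:Wed 2044:Mon 2048:Sat 2052:Thu 2056:Tue 2060:Sun 2064:Fri✓ 2068:Wed 2072:Mon 2076:Sat 2080:Thu 2084:Tue 2088:Sun 2092:Fri✓ 2096:Wed
Friday: 2036, 2064, 2092 → 3.

3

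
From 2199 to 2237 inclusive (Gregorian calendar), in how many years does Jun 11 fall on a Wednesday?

Track Jun 11's weekday year by year (advancing +1, or +2 across a Feb 29):
  2199: Tue  2200: Wed (+1) ✓  2201: Thu (+1)  2202: Fri (+1)  2203: Sat (+1)
  2204: Mon (+2)  2205: Tue (+1)  2206: Wed (+1) ✓  2207: Thu (+1)  2208: Sat (+2)
  2209: Sun (+1)  2210: Mon (+1)  2211: Tue (+1)  2212: Thu (+2)  … (11 more years) …
  2224: Fri (+2)  2225: Sat (+1)  2226: Sun (+1)  2227: Mon (+1)  2228: Wed (+2) ✓
  2229: Thu (+1)  2230: Fri (+1)  2231: Sat (+1)  2232: Mon (+2)  2233: Tue (+1)
  2234: Wed (+1) ✓  2235: Thu (+1)  2236: Sat (+2)  2237: Sun (+1)
Wednesday years: 2200, 2206, 2217, 2223, 2228, 2234 — 6 in total.

6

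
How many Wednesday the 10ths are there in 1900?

2

Check the 10th of each month of 1900: Jan 10: Wed, Feb 10: Sat, Mar 10: Sat, Apr 10: Tue, May 10: Thu, Jun 10: Sun, Jul 10: Tue, Aug 10: Fri, Sep 10: Mon, Oct 10: Wed, Nov 10: Sat, Dec 10: Mon.
Wednesday occurs in January, October — 2 months.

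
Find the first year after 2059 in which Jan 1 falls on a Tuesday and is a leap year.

2064

Jan 1 advances by 2 weekdays after a leap year and by 1 after a common year.
2059: Jan 1 is Wednesday.
2060: Thursday (leap)
2061: Saturday
2062: Sunday
2063: Monday
2064: Tuesday (leap)
2064 begins on a Tuesday and is a leap year.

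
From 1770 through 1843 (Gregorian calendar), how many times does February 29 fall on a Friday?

2

Leap years in 1770–1843: 17 of them.
Feb 29 weekday advances by 5 (mod 7) from one leap year to the next four years later (or differs when a century non-leap intervenes).
Leap-day weekdays: 1772:Sat 1776:Thu 1780:Tue 1784:Sun 1788:Fri✓ 1792:Wed 1796:Mon 1804:Wed 1808:Mon 1812:Sat 1816:Thu 1820:Tue 1824:Sun 1828:Fri✓ 1832:Wed 1836:Mon 1840:Sat
Friday: 1788, 1828 → 2.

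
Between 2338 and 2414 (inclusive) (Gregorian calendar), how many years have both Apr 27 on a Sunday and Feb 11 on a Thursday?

Check each year's weekday for Apr 27 and Feb 11:
  2338: Wed/Fri  2339: Thu/Sat  2340: Sat/Sun  2341: Sun/Tue  2342: Mon/Wed  2343: Tue/Thu  2344: Thu/Fri  2345: Fri/Sun  2346: Sat/Mon  2347: Sun/Tue  2348: Tue/Wed  2349: Wed/Fri  2350: Thu/Sat  2351: Fri/Sun  …(49 more)…  2401: Fri/Sun  2402: Sat/Mon  2403: Sun/Tue  2404: Tue/Wed  2405: Wed/Fri  2406: Thu/Sat  2407: Fri/Sun  2408: Sun/Mon  2409: Mon/Wed  2410: Tue/Thu  2411: Wed/Fri  2412: Fri/Sat  2413: Sat/Mon  2414: Sun/Tue
Both conditions hold in: no year — 0.

0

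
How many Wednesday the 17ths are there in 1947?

2

Check the 17th of each month of 1947: Jan 17: Fri, Feb 17: Mon, Mar 17: Mon, Apr 17: Thu, May 17: Sat, Jun 17: Tue, Jul 17: Thu, Aug 17: Sun, Sep 17: Wed, Oct 17: Fri, Nov 17: Mon, Dec 17: Wed.
Wednesday occurs in September, December — 2 months.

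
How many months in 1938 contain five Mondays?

4

A month of length L has five Mondays iff its first Monday is on day ≤ L−28 (so day 1–3 in a 31-day month, 1–2 in a 30-day month, day 1 in a leap February).
Checking each month of 1938: Jan starts Sat (31d) ✓; Feb starts Tue (28d); Mar starts Tue (31d); Apr starts Fri (30d); May starts Sun (31d) ✓; Jun starts Wed (30d); Jul starts Fri (31d); Aug starts Mon (31d) ✓; Sep starts Thu (30d); Oct starts Sat (31d) ✓; Nov starts Tue (30d); Dec starts Thu (31d).
Five-Monday months: January, May, August, October → 4.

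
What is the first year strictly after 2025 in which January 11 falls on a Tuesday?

From one year to the next, a fixed date's weekday advances by 1, or by 2 when a Feb 29 lies between the two dates.
2025: January 11 is Saturday.
2026: Sunday (+1)
2027: Monday (+1)
2028: Tuesday (+1)
January 11 falls on a Tuesday in 2028.

2028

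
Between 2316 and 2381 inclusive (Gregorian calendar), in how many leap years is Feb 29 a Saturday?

2

Leap years in 2316–2381: 17 of them.
Feb 29 weekday advances by 5 (mod 7) from one leap year to the next four years later (or differs when a century non-leap intervenes).
Leap-day weekdays: 2316:Tue 2320:Sun 2324:Fri 2328:Wed 2332:Mon 2336:Sat✓ 2340:Thu 2344:Tue 2348:Sun 2352:Fri 2356:Wed 2360:Mon 2364:Sat✓ 2368:Thu 2372:Tue 2376:Sun 2380:Fri
Saturday: 2336, 2364 → 2.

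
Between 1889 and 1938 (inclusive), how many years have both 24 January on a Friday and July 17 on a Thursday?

Check each year's weekday for 24 January and July 17:
  1889: Thu/Wed  1890: Fri/Thu ✓  1891: Sat/Fri  1892: Sun/Sun  1893: Tue/Mon  1894: Wed/Tue  1895: Thu/Wed  1896: Fri/Fri  1897: Sun/Sat  1898: Mon/Sun  1899: Tue/Mon  1900: Wed/Tue  1901: Thu/Wed  1902: Fri/Thu ✓  …(22 more)…  1925: Sat/Fri  1926: Sun/Sat  1927: Mon/Sun  1928: Tue/Tue  1929: Thu/Wed  1930: Fri/Thu ✓  1931: Sat/Fri  1932: Sun/Sun  1933: Tue/Mon  1934: Wed/Tue  1935: Thu/Wed  1936: Fri/Fri  1937: Sun/Sat  1938: Mon/Sun
Both conditions hold in: 1890, 1902, 1913, 1919, 1930 — 5.

5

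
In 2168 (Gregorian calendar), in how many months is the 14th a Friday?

Check the 14th of each month of 2168: Jan 14: Thu, Feb 14: Sun, Mar 14: Mon, Apr 14: Thu, May 14: Sat, Jun 14: Tue, Jul 14: Thu, Aug 14: Sun, Sep 14: Wed, Oct 14: Fri, Nov 14: Mon, Dec 14: Wed.
Friday occurs in October — 1 month.

1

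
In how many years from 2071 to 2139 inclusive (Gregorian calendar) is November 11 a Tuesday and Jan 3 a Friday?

7

Check each year's weekday for November 11 and Jan 3:
  2071: Wed/Sat  2072: Fri/Sun  2073: Sat/Tue  2074: Sun/Wed  2075: Mon/Thu  2076: Wed/Fri  2077: Thu/Sun  2078: Fri/Mon  2079: Sat/Tue  2080: Mon/Wed  2081: Tue/Fri ✓  2082: Wed/Sat  2083: Thu/Sun  2084: Sat/Mon  …(41 more)…  2126: Mon/Thu  2127: Tue/Fri ✓  2128: Thu/Sat  2129: Fri/Mon  2130: Sat/Tue  2131: Sun/Wed  2132: Tue/Thu  2133: Wed/Sat  2134: Thu/Sun  2135: Fri/Mon  2136: Sun/Tue  2137: Mon/Thu  2138: Tue/Fri ✓  2139: Wed/Sat
Both conditions hold in: 2081, 2087, 2098, 2110, 2121, 2127, 2138 — 7.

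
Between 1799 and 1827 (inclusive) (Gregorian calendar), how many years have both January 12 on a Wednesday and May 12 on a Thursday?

Check each year's weekday for January 12 and May 12:
  1799: Sat/Sun  1800: Sun/Mon  1801: Mon/Tue  1802: Tue/Wed  1803: Wed/Thu ✓  1804: Thu/Sat  1805: Sat/Sun  1806: Sun/Mon  1807: Mon/Tue  1808: Tue/Thu  1809: Thu/Fri  1810: Fri/Sat  1811: Sat/Sun  1812: Sun/Tue  1813: Tue/Wed  1814: Wed/Thu ✓  1815: Thu/Fri  1816: Fri/Sun  1817: Sun/Mon  1818: Mon/Tue  1819: Tue/Wed  1820: Wed/Fri  1821: Fri/Sat  1822: Sat/Sun  1823: Sun/Mon  1824: Mon/Wed  1825: Wed/Thu ✓  1826: Thu/Fri  1827: Fri/Sat
Both conditions hold in: 1803, 1814, 1825 — 3.

3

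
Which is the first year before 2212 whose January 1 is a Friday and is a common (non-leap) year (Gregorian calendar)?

2202

Jan 1 advances by 2 weekdays after a leap year and by 1 after a common year.
2212: Jan 1 is Wednesday (leap).
2211: Tuesday
2210: Monday
2209: Sunday
2208: Friday (leap)
2207: Thursday
2206: Wednesday
2205: Tuesday
2204: Sunday (leap)
2203: Saturday
2202: Friday
2202 begins on a Friday and is a common year.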